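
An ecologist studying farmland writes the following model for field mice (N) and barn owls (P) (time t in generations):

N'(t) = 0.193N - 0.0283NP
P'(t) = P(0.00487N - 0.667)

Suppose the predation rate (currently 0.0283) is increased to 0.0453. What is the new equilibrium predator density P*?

P* ≈ 4.26

At the interior fixed point, setting dN/dt = 0 with N > 0 fixes P* = (prey growth rate)/(NP coefficient) — independent of the other coefficients.
With the change, P* = 0.193/0.0453 = 4.26; it falls from 6.82.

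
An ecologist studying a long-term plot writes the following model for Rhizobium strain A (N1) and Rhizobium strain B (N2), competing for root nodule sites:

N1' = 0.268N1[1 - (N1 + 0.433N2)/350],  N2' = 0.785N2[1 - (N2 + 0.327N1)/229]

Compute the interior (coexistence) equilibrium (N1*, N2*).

Setting both brackets to zero gives the nullclines N1 + 0.433N2 = 350 and 0.327N1 + N2 = 229.
Substituting N2 = 229 - 0.327N1 into the first: N1(1 - 0.433·0.327) = 350 - 0.433·229.
So N1* = 251/0.858 = 292, and then N2* = 229 - 0.327·292 = 133.

N1* ≈ 292, N2* ≈ 133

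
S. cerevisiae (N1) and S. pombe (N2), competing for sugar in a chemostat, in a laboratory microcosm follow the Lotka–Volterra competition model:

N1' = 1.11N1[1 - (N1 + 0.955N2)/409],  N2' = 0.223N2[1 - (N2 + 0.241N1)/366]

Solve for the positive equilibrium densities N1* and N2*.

N1* ≈ 77.2, N2* ≈ 347

Setting both brackets to zero gives the nullclines N1 + 0.955N2 = 409 and 0.241N1 + N2 = 366.
Substituting N2 = 366 - 0.241N1 into the first: N1(1 - 0.955·0.241) = 409 - 0.955·366.
So N1* = 59.5/0.77 = 77.2, and then N2* = 366 - 0.241·77.2 = 347.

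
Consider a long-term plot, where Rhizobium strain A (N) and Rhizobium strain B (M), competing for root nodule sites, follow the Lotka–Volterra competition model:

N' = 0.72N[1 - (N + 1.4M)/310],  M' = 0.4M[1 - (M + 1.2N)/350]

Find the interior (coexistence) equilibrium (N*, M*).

N* ≈ 265, M* ≈ 32.4

Setting both brackets to zero gives the nullclines N + 1.4M = 310 and 1.2N + M = 350.
Substituting M = 350 - 1.2N into the first: N(1 - 1.4·1.2) = 310 - 1.4·350.
So N* = -180/-0.68 = 265, and then M* = 350 - 1.2·265 = 32.4.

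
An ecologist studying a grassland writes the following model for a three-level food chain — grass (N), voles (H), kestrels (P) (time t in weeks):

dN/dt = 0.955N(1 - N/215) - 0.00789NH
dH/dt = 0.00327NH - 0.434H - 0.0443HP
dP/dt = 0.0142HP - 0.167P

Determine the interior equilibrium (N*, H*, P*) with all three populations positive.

N* ≈ 194, H* ≈ 11.8, P* ≈ 4.53

From dP/dt = 0: 0.0142H* = 0.167, so H* = 11.8.
From dN/dt = 0: 0.955(1 - N*/215) = 0.00789·11.8, giving N* = 215·(1 - 0.0972) = 194.
From dH/dt = 0: 0.00327·194 - 0.434 = 0.0443P*, so P* = 0.201/0.0443 = 4.53.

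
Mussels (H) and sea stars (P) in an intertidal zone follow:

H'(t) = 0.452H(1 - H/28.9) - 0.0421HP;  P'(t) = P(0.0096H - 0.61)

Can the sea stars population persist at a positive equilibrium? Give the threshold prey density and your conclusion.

Threshold H = 63.5; K < 63.5, so no, the predator goes extinct.

The predator equation gives dP/dt > 0 only when H > 0.61/0.0096 = 63.5.
Without the predator, H → K = 28.9. Since 28.9 < 63.5, the predator cannot invade.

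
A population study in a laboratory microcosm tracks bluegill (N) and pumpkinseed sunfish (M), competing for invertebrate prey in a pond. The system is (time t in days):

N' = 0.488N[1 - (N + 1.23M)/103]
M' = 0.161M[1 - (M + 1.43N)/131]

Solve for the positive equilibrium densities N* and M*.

Setting both brackets to zero gives the nullclines N + 1.23M = 103 and 1.43N + M = 131.
Substituting M = 131 - 1.43N into the first: N(1 - 1.23·1.43) = 103 - 1.23·131.
So N* = -58.1/-0.759 = 76.6, and then M* = 131 - 1.43·76.6 = 21.5.

N* ≈ 76.6, M* ≈ 21.5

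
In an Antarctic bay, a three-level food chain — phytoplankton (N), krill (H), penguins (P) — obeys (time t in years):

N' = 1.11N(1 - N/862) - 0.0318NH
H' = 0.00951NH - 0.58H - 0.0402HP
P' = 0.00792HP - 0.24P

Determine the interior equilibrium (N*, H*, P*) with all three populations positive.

From dP/dt = 0: 0.00792H* = 0.24, so H* = 30.3.
From dN/dt = 0: 1.11(1 - N*/862) = 0.0318·30.3, giving N* = 862·(1 - 0.868) = 114.
From dH/dt = 0: 0.00951·114 - 0.58 = 0.0402P*, so P* = 0.501/0.0402 = 12.5.

N* ≈ 114, H* ≈ 30.3, P* ≈ 12.5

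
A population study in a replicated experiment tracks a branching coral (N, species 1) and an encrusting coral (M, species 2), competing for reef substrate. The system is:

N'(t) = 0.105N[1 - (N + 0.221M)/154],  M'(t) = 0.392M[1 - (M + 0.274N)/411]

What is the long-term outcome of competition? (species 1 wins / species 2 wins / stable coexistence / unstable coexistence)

Compare the nullcline intercepts: K1/α12 = 154/0.221 = 697 > K2 = 411; K2/α21 = 411/0.274 = 1500 > K1 = 154.
Since both inequalities hold, each species can invade when rare, so the interior equilibrium is stable.

stable coexistence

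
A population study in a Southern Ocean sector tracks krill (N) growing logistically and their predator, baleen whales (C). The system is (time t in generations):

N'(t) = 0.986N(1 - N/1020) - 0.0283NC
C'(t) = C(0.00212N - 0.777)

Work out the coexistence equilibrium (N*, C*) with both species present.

From dC/dt = 0 with C > 0: 0.00212N* = 0.777, so N* = 367.
Substitute into dN/dt = 0: 0.986(1 - 367/1020) = 0.0283C*.
The bracket is 0.641, giving C* = 0.632/0.0283 = 22.3.

N* ≈ 367, C* ≈ 22.3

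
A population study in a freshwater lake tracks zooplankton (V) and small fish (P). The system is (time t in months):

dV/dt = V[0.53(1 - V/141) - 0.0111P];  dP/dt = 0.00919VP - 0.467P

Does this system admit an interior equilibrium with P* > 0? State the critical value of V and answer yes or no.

Threshold V = 50.8; K > 50.8, so yes, the predator persists.

The predator equation gives dP/dt > 0 only when V > 0.467/0.00919 = 50.8.
Without the predator, V → K = 141. Since 141 > 50.8, the predator can invade and persist.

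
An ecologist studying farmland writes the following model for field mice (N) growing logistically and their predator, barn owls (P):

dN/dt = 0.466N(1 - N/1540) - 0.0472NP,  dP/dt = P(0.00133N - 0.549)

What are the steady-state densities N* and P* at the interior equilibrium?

N* ≈ 413, P* ≈ 7.23

From dP/dt = 0 with P > 0: 0.00133N* = 0.549, so N* = 413.
Substitute into dN/dt = 0: 0.466(1 - 413/1540) = 0.0472P*.
The bracket is 0.732, giving P* = 0.341/0.0472 = 7.23.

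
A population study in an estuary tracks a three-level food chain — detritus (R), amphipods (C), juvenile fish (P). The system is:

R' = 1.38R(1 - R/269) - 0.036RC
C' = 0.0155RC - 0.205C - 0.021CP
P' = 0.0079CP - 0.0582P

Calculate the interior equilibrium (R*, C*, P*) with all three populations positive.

R* ≈ 217, C* ≈ 7.37, P* ≈ 151

From dP/dt = 0: 0.0079C* = 0.0582, so C* = 7.37.
From dR/dt = 0: 1.38(1 - R*/269) = 0.036·7.37, giving R* = 269·(1 - 0.192) = 217.
From dC/dt = 0: 0.0155·217 - 0.205 = 0.021P*, so P* = 3.16/0.021 = 151.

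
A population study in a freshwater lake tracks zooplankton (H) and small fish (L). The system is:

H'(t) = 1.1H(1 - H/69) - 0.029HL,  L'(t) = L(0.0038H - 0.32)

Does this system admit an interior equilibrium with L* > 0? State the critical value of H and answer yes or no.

The predator equation gives dL/dt > 0 only when H > 0.32/0.0038 = 84.2.
Without the predator, H → K = 69. Since 69 < 84.2, the predator cannot invade.

Threshold H = 84.2; K < 84.2, so no, the predator goes extinct.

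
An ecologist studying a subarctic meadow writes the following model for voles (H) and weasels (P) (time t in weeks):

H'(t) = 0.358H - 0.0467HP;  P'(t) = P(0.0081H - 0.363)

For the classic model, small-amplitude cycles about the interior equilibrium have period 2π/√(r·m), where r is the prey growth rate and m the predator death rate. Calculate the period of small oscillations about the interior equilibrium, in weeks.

T ≈ 17.4 weeks

Here r = 0.358 and m = 0.363, so r·m = 0.13.
ω = √0.13 = 0.36 per week, hence T = 2π/ω ≈ 17.4 weeks.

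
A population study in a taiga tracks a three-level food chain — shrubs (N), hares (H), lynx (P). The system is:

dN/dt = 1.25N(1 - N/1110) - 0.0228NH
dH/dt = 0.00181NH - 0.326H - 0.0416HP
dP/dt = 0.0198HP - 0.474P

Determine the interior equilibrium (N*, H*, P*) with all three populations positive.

N* ≈ 625, H* ≈ 23.9, P* ≈ 19.4

From dP/dt = 0: 0.0198H* = 0.474, so H* = 23.9.
From dN/dt = 0: 1.25(1 - N*/1110) = 0.0228·23.9, giving N* = 1110·(1 - 0.437) = 625.
From dH/dt = 0: 0.00181·625 - 0.326 = 0.0416P*, so P* = 0.806/0.0416 = 19.4.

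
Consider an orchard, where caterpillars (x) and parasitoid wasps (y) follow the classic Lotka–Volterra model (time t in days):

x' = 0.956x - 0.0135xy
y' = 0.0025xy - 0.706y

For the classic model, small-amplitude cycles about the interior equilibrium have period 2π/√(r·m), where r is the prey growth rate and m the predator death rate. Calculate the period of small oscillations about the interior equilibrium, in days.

T ≈ 7.65 days

Here r = 0.956 and m = 0.706, so r·m = 0.675.
ω = √0.675 = 0.822 per day, hence T = 2π/ω ≈ 7.65 days.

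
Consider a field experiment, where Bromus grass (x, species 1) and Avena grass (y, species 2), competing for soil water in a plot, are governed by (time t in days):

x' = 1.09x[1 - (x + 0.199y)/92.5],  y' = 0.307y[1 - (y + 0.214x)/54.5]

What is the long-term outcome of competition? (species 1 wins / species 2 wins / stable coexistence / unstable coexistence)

stable coexistence

Compare the nullcline intercepts: K1/α12 = 92.5/0.199 = 465 > K2 = 54.5; K2/α21 = 54.5/0.214 = 255 > K1 = 92.5.
Since both inequalities hold, each species can invade when rare, so the interior equilibrium is stable.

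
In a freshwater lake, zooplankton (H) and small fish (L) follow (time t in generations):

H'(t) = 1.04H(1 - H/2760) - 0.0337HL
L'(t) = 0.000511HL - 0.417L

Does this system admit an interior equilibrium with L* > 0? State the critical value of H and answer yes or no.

Threshold H = 816; K > 816, so yes, the predator persists.

The predator equation gives dL/dt > 0 only when H > 0.417/0.000511 = 816.
Without the predator, H → K = 2760. Since 2760 > 816, the predator can invade and persist.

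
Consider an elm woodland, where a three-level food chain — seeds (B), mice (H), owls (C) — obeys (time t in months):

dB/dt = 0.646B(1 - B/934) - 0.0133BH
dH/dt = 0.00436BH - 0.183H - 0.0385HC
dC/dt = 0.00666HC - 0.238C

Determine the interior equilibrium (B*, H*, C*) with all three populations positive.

From dC/dt = 0: 0.00666H* = 0.238, so H* = 35.7.
From dB/dt = 0: 0.646(1 - B*/934) = 0.0133·35.7, giving B* = 934·(1 - 0.736) = 247.
From dH/dt = 0: 0.00436·247 - 0.183 = 0.0385C*, so C* = 0.893/0.0385 = 23.2.

B* ≈ 247, H* ≈ 35.7, C* ≈ 23.2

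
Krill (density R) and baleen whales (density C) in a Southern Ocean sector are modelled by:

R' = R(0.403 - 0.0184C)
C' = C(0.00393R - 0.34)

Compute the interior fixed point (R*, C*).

R* ≈ 86.5, C* ≈ 21.9

Set dC/dt = 0 with C > 0: 0.00393R - 0.34 = 0, so R* = 0.34/0.00393 = 86.5.
Set dR/dt = 0 with R > 0: 0.403 - 0.0184C = 0, so C* = 0.403/0.0184 = 21.9.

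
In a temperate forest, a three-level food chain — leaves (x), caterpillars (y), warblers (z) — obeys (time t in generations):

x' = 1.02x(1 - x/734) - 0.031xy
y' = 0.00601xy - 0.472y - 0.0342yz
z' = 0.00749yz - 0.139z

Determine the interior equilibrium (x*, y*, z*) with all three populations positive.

From dz/dt = 0: 0.00749y* = 0.139, so y* = 18.6.
From dx/dt = 0: 1.02(1 - x*/734) = 0.031·18.6, giving x* = 734·(1 - 0.564) = 320.
From dy/dt = 0: 0.00601·320 - 0.472 = 0.0342z*, so z* = 1.45/0.0342 = 42.4.

x* ≈ 320, y* ≈ 18.6, z* ≈ 42.4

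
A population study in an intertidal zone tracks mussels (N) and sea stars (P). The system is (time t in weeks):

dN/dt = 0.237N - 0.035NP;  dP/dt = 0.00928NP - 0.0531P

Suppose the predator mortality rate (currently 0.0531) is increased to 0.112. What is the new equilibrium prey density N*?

At the interior fixed point, setting dP/dt = 0 with P > 0 fixes N* = (predator death rate)/(NP coefficient) — independent of the other coefficients.
With the change, N* = 0.112/0.00928 = 12.1; it rises from 5.72.

N* ≈ 12.1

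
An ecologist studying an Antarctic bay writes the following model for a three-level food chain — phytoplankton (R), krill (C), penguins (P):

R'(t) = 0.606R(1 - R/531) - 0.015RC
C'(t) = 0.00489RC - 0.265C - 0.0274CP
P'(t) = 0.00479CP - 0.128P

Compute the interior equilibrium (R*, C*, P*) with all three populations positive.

From dP/dt = 0: 0.00479C* = 0.128, so C* = 26.7.
From dR/dt = 0: 0.606(1 - R*/531) = 0.015·26.7, giving R* = 531·(1 - 0.661) = 180.
From dC/dt = 0: 0.00489·180 - 0.265 = 0.0274P*, so P* = 0.614/0.0274 = 22.4.

R* ≈ 180, C* ≈ 26.7, P* ≈ 22.4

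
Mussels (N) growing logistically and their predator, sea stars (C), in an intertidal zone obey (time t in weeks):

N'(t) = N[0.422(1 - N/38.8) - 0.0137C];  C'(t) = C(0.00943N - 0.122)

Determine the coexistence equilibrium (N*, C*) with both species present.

From dC/dt = 0 with C > 0: 0.00943N* = 0.122, so N* = 12.9.
Substitute into dN/dt = 0: 0.422(1 - 12.9/38.8) = 0.0137C*.
The bracket is 0.667, giving C* = 0.281/0.0137 = 20.5.

N* ≈ 12.9, C* ≈ 20.5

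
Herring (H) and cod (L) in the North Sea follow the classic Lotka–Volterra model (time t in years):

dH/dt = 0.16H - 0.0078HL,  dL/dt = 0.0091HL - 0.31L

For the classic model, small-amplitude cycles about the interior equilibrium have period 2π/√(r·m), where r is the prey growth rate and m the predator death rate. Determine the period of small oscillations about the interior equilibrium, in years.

Here r = 0.16 and m = 0.31, so r·m = 0.0496.
ω = √0.0496 = 0.223 per year, hence T = 2π/ω ≈ 28.2 years.

T ≈ 28.2 years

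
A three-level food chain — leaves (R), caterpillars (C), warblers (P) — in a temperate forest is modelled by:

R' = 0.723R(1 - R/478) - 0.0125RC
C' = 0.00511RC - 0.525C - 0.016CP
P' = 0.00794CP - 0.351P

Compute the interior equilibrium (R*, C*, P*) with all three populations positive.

From dP/dt = 0: 0.00794C* = 0.351, so C* = 44.2.
From dR/dt = 0: 0.723(1 - R*/478) = 0.0125·44.2, giving R* = 478·(1 - 0.764) = 113.
From dC/dt = 0: 0.00511·113 - 0.525 = 0.016P*, so P* = 0.0507/0.016 = 3.17.

R* ≈ 113, C* ≈ 44.2, P* ≈ 3.17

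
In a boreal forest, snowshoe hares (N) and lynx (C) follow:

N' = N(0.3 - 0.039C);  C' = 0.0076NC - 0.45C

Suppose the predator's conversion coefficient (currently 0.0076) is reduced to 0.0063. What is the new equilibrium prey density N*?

N* ≈ 71.4

At the interior fixed point, setting dC/dt = 0 with C > 0 fixes N* = (predator death rate)/(NC coefficient) — independent of the other coefficients.
With the change, N* = 0.45/0.0063 = 71.4; it rises from 59.2.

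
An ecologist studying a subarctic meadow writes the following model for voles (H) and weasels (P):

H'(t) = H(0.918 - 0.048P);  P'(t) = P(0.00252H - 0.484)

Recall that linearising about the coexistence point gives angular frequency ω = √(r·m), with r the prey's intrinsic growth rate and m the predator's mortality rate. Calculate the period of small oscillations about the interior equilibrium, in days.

Here r = 0.918 and m = 0.484, so r·m = 0.444.
ω = √0.444 = 0.667 per day, hence T = 2π/ω ≈ 9.43 days.

T ≈ 9.43 days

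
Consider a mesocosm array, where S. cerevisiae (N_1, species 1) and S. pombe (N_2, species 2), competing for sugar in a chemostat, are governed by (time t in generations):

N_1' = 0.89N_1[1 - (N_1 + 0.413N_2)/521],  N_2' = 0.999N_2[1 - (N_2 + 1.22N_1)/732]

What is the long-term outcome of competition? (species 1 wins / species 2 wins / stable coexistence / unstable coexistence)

Compare the nullcline intercepts: K1/α12 = 521/0.413 = 1260 > K2 = 732; K2/α21 = 732/1.22 = 600 > K1 = 521.
Since both inequalities hold, each species can invade when rare, so the interior equilibrium is stable.

stable coexistence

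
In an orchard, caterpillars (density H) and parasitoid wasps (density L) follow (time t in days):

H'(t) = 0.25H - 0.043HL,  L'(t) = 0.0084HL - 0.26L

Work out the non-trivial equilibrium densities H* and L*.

H* ≈ 31, L* ≈ 5.81

Set dL/dt = 0 with L > 0: 0.0084H - 0.26 = 0, so H* = 0.26/0.0084 = 31.
Set dH/dt = 0 with H > 0: 0.25 - 0.043L = 0, so L* = 0.25/0.043 = 5.81.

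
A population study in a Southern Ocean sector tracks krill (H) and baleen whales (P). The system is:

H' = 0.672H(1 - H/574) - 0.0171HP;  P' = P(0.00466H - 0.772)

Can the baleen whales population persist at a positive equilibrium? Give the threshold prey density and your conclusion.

The predator equation gives dP/dt > 0 only when H > 0.772/0.00466 = 166.
Without the predator, H → K = 574. Since 574 > 166, the predator can invade and persist.

Threshold H = 166; K > 166, so yes, the predator persists.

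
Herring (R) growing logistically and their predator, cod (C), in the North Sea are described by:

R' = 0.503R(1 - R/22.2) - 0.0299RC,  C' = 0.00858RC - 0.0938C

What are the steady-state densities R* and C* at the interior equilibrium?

From dC/dt = 0 with C > 0: 0.00858R* = 0.0938, so R* = 10.9.
Substitute into dR/dt = 0: 0.503(1 - 10.9/22.2) = 0.0299C*.
The bracket is 0.508, giving C* = 0.255/0.0299 = 8.54.

R* ≈ 10.9, C* ≈ 8.54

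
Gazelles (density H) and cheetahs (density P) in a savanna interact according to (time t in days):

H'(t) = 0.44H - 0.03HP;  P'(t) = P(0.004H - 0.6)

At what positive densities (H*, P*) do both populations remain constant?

H* ≈ 150, P* ≈ 14.7

Set dP/dt = 0 with P > 0: 0.004H - 0.6 = 0, so H* = 0.6/0.004 = 150.
Set dH/dt = 0 with H > 0: 0.44 - 0.03P = 0, so P* = 0.44/0.03 = 14.7.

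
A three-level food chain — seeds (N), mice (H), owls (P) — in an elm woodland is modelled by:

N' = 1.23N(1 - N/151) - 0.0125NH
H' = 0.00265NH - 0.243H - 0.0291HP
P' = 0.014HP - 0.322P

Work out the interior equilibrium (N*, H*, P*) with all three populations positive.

N* ≈ 116, H* ≈ 23, P* ≈ 2.19

From dP/dt = 0: 0.014H* = 0.322, so H* = 23.
From dN/dt = 0: 1.23(1 - N*/151) = 0.0125·23, giving N* = 151·(1 - 0.234) = 116.
From dH/dt = 0: 0.00265·116 - 0.243 = 0.0291P*, so P* = 0.0636/0.0291 = 2.19.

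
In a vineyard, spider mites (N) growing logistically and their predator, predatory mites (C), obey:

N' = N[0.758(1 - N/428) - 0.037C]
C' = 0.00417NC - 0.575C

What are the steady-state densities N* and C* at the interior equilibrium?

From dC/dt = 0 with C > 0: 0.00417N* = 0.575, so N* = 138.
Substitute into dN/dt = 0: 0.758(1 - 138/428) = 0.037C*.
The bracket is 0.678, giving C* = 0.514/0.037 = 13.9.

N* ≈ 138, C* ≈ 13.9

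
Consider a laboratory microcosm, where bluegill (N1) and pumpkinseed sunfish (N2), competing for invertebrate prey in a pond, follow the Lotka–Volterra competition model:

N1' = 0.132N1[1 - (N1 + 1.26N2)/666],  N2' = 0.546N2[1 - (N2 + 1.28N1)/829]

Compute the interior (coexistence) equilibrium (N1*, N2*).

N1* ≈ 618, N2* ≈ 38.3

Setting both brackets to zero gives the nullclines N1 + 1.26N2 = 666 and 1.28N1 + N2 = 829.
Substituting N2 = 829 - 1.28N1 into the first: N1(1 - 1.26·1.28) = 666 - 1.26·829.
So N1* = -379/-0.613 = 618, and then N2* = 829 - 1.28·618 = 38.3.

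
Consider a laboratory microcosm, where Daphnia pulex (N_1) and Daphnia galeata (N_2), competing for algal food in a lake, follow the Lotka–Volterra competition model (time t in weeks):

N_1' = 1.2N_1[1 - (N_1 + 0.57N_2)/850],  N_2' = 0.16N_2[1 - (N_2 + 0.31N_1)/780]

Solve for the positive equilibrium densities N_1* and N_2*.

N_1* ≈ 492, N_2* ≈ 627

Setting both brackets to zero gives the nullclines N_1 + 0.57N_2 = 850 and 0.31N_1 + N_2 = 780.
Substituting N_2 = 780 - 0.31N_1 into the first: N_1(1 - 0.57·0.31) = 850 - 0.57·780.
So N_1* = 405/0.823 = 492, and then N_2* = 780 - 0.31·492 = 627.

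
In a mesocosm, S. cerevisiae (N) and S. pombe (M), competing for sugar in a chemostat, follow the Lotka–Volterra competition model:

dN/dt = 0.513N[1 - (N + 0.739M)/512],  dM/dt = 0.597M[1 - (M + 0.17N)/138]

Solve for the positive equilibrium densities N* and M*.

Setting both brackets to zero gives the nullclines N + 0.739M = 512 and 0.17N + M = 138.
Substituting M = 138 - 0.17N into the first: N(1 - 0.739·0.17) = 512 - 0.739·138.
So N* = 410/0.874 = 469, and then M* = 138 - 0.17·469 = 58.3.

N* ≈ 469, M* ≈ 58.3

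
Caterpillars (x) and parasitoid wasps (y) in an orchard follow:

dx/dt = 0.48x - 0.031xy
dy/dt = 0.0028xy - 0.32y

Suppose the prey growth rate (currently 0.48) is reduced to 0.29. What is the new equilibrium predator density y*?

At the interior fixed point, setting dx/dt = 0 with x > 0 fixes y* = (prey growth rate)/(xy coefficient) — independent of the other coefficients.
With the change, y* = 0.29/0.031 = 9.35; it falls from 15.5.

y* ≈ 9.35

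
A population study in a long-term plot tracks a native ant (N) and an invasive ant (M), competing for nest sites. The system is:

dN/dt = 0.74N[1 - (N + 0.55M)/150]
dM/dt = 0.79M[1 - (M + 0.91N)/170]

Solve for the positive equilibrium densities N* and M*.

N* ≈ 113, M* ≈ 67.1

Setting both brackets to zero gives the nullclines N + 0.55M = 150 and 0.91N + M = 170.
Substituting M = 170 - 0.91N into the first: N(1 - 0.55·0.91) = 150 - 0.55·170.
So N* = 56.5/0.499 = 113, and then M* = 170 - 0.91·113 = 67.1.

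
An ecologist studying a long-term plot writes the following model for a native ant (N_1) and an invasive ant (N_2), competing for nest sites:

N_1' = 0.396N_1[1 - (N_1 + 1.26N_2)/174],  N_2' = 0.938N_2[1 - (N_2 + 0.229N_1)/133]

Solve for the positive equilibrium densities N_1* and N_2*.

Setting both brackets to zero gives the nullclines N_1 + 1.26N_2 = 174 and 0.229N_1 + N_2 = 133.
Substituting N_2 = 133 - 0.229N_1 into the first: N_1(1 - 1.26·0.229) = 174 - 1.26·133.
So N_1* = 6.42/0.711 = 9.02, and then N_2* = 133 - 0.229·9.02 = 131.

N_1* ≈ 9.02, N_2* ≈ 131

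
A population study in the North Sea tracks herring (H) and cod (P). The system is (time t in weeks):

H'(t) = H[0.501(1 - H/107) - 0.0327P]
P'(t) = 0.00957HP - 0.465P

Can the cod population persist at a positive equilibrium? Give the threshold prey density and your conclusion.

The predator equation gives dP/dt > 0 only when H > 0.465/0.00957 = 48.6.
Without the predator, H → K = 107. Since 107 > 48.6, the predator can invade and persist.

Threshold H = 48.6; K > 48.6, so yes, the predator persists.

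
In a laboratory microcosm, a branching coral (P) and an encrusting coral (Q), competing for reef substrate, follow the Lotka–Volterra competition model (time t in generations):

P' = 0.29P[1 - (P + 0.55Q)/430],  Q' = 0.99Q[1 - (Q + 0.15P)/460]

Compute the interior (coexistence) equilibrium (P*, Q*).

Setting both brackets to zero gives the nullclines P + 0.55Q = 430 and 0.15P + Q = 460.
Substituting Q = 460 - 0.15P into the first: P(1 - 0.55·0.15) = 430 - 0.55·460.
So P* = 177/0.917 = 193, and then Q* = 460 - 0.15·193 = 431.

P* ≈ 193, Q* ≈ 431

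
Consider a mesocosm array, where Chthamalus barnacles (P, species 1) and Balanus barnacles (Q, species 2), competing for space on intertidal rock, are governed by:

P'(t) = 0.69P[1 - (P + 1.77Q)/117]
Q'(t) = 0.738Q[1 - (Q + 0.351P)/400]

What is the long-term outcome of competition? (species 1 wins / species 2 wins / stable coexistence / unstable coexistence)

species 2 excludes species 1

Compare the nullcline intercepts: K1/α12 = 117/1.77 = 66.1 < K2 = 400; K2/α21 = 400/0.351 = 1140 > K1 = 117.
Since the inequalities point opposite ways, species 2 can invade but species 1 cannot.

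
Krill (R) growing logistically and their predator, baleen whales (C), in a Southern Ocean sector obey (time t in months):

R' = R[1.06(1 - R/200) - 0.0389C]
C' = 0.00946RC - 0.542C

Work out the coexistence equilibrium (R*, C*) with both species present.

R* ≈ 57.3, C* ≈ 19.4

From dC/dt = 0 with C > 0: 0.00946R* = 0.542, so R* = 57.3.
Substitute into dR/dt = 0: 1.06(1 - 57.3/200) = 0.0389C*.
The bracket is 0.714, giving C* = 0.756/0.0389 = 19.4.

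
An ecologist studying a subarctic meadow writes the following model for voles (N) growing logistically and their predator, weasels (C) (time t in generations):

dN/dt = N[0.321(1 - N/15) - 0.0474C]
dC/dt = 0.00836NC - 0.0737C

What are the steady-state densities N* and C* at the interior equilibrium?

N* ≈ 8.82, C* ≈ 2.79

From dC/dt = 0 with C > 0: 0.00836N* = 0.0737, so N* = 8.82.
Substitute into dN/dt = 0: 0.321(1 - 8.82/15) = 0.0474C*.
The bracket is 0.412, giving C* = 0.132/0.0474 = 2.79.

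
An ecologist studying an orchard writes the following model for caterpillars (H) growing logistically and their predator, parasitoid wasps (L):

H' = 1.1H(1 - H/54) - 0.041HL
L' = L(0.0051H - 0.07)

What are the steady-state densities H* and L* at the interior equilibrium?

From dL/dt = 0 with L > 0: 0.0051H* = 0.07, so H* = 13.7.
Substitute into dH/dt = 0: 1.1(1 - 13.7/54) = 0.041L*.
The bracket is 0.746, giving L* = 0.82/0.041 = 20.

H* ≈ 13.7, L* ≈ 20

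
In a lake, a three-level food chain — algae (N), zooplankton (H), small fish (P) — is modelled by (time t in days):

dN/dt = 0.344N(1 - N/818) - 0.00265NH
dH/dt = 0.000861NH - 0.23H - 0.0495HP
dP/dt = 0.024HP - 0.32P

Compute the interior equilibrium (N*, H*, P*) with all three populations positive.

From dP/dt = 0: 0.024H* = 0.32, so H* = 13.3.
From dN/dt = 0: 0.344(1 - N*/818) = 0.00265·13.3, giving N* = 818·(1 - 0.103) = 734.
From dH/dt = 0: 0.000861·734 - 0.23 = 0.0495P*, so P* = 0.402/0.0495 = 8.12.

N* ≈ 734, H* ≈ 13.3, P* ≈ 8.12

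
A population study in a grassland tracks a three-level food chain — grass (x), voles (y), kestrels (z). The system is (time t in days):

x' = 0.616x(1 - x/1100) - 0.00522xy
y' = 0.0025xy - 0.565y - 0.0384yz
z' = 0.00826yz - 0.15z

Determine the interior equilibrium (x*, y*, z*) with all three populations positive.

x* ≈ 931, y* ≈ 18.2, z* ≈ 45.9

From dz/dt = 0: 0.00826y* = 0.15, so y* = 18.2.
From dx/dt = 0: 0.616(1 - x*/1100) = 0.00522·18.2, giving x* = 1100·(1 - 0.154) = 931.
From dy/dt = 0: 0.0025·931 - 0.565 = 0.0384z*, so z* = 1.76/0.0384 = 45.9.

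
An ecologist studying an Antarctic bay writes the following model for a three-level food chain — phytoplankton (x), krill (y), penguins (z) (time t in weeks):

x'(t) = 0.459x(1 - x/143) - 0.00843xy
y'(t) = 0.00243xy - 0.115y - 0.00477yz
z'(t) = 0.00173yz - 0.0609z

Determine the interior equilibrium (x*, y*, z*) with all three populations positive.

x* ≈ 50.5, y* ≈ 35.2, z* ≈ 1.64

From dz/dt = 0: 0.00173y* = 0.0609, so y* = 35.2.
From dx/dt = 0: 0.459(1 - x*/143) = 0.00843·35.2, giving x* = 143·(1 - 0.647) = 50.5.
From dy/dt = 0: 0.00243·50.5 - 0.115 = 0.00477z*, so z* = 0.00783/0.00477 = 1.64.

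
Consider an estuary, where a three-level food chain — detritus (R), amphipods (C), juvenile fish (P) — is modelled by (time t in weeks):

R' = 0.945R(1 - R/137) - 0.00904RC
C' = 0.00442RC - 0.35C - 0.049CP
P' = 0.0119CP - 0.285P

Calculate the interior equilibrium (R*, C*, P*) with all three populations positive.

From dP/dt = 0: 0.0119C* = 0.285, so C* = 23.9.
From dR/dt = 0: 0.945(1 - R*/137) = 0.00904·23.9, giving R* = 137·(1 - 0.229) = 106.
From dC/dt = 0: 0.00442·106 - 0.35 = 0.049P*, so P* = 0.117/0.049 = 2.38.

R* ≈ 106, C* ≈ 23.9, P* ≈ 2.38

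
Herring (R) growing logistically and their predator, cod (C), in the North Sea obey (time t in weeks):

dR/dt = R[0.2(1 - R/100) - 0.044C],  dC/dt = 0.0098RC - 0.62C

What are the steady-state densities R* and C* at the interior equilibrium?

From dC/dt = 0 with C > 0: 0.0098R* = 0.62, so R* = 63.3.
Substitute into dR/dt = 0: 0.2(1 - 63.3/100) = 0.044C*.
The bracket is 0.367, giving C* = 0.0735/0.044 = 1.67.

R* ≈ 63.3, C* ≈ 1.67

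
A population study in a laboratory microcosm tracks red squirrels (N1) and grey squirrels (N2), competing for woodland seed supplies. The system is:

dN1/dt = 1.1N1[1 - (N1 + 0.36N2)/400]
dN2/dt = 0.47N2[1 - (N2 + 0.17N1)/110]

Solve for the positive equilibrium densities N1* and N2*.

N1* ≈ 384, N2* ≈ 44.7

Setting both brackets to zero gives the nullclines N1 + 0.36N2 = 400 and 0.17N1 + N2 = 110.
Substituting N2 = 110 - 0.17N1 into the first: N1(1 - 0.36·0.17) = 400 - 0.36·110.
So N1* = 360/0.939 = 384, and then N2* = 110 - 0.17·384 = 44.7.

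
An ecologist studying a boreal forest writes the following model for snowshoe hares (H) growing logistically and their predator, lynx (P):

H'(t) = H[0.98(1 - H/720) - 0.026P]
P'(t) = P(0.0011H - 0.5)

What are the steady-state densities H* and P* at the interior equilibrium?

H* ≈ 455, P* ≈ 13.9

From dP/dt = 0 with P > 0: 0.0011H* = 0.5, so H* = 455.
Substitute into dH/dt = 0: 0.98(1 - 455/720) = 0.026P*.
The bracket is 0.369, giving P* = 0.361/0.026 = 13.9.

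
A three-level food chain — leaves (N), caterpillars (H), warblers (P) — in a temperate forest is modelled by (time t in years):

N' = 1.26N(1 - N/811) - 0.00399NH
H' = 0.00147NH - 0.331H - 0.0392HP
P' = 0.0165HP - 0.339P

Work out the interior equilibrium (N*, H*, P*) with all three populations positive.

N* ≈ 758, H* ≈ 20.5, P* ≈ 20

From dP/dt = 0: 0.0165H* = 0.339, so H* = 20.5.
From dN/dt = 0: 1.26(1 - N*/811) = 0.00399·20.5, giving N* = 811·(1 - 0.0651) = 758.
From dH/dt = 0: 0.00147·758 - 0.331 = 0.0392P*, so P* = 0.784/0.0392 = 20.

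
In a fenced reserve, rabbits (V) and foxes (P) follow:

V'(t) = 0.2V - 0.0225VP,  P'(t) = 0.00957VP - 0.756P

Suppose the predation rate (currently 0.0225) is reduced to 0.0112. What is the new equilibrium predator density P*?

P* ≈ 17.9

At the interior fixed point, setting dV/dt = 0 with V > 0 fixes P* = (prey growth rate)/(VP coefficient) — independent of the other coefficients.
With the change, P* = 0.2/0.0112 = 17.9; it rises from 8.89.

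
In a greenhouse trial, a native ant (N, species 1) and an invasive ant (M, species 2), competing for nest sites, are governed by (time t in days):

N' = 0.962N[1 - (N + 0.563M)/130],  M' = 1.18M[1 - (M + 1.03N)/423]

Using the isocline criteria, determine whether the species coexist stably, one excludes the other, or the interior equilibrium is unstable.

species 2 excludes species 1

Compare the nullcline intercepts: K1/α12 = 130/0.563 = 231 < K2 = 423; K2/α21 = 423/1.03 = 411 > K1 = 130.
Since the inequalities point opposite ways, species 2 can invade but species 1 cannot.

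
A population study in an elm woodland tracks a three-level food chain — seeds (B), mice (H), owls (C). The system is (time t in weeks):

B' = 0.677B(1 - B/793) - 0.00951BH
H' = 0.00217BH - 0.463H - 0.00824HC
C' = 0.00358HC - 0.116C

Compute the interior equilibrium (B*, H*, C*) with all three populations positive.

B* ≈ 432, H* ≈ 32.4, C* ≈ 57.6

From dC/dt = 0: 0.00358H* = 0.116, so H* = 32.4.
From dB/dt = 0: 0.677(1 - B*/793) = 0.00951·32.4, giving B* = 793·(1 - 0.455) = 432.
From dH/dt = 0: 0.00217·432 - 0.463 = 0.00824C*, so C* = 0.475/0.00824 = 57.6.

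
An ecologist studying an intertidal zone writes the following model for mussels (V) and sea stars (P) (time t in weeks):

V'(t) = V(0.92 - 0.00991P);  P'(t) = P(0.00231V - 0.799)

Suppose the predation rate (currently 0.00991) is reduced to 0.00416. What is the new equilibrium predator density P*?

At the interior fixed point, setting dV/dt = 0 with V > 0 fixes P* = (prey growth rate)/(VP coefficient) — independent of the other coefficients.
With the change, P* = 0.92/0.00416 = 221; it rises from 92.8.

P* ≈ 221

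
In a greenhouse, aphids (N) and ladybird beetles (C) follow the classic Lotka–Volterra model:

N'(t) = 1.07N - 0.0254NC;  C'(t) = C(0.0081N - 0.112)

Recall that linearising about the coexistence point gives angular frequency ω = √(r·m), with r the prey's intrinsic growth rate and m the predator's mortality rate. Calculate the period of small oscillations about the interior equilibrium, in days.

T ≈ 18.2 days

Here r = 1.07 and m = 0.112, so r·m = 0.12.
ω = √0.12 = 0.346 per day, hence T = 2π/ω ≈ 18.2 days.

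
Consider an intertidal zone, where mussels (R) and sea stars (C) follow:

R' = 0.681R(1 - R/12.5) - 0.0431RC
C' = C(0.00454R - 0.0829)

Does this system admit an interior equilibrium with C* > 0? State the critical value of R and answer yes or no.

Threshold R = 18.3; K < 18.3, so no, the predator goes extinct.

The predator equation gives dC/dt > 0 only when R > 0.0829/0.00454 = 18.3.
Without the predator, R → K = 12.5. Since 12.5 < 18.3, the predator cannot invade.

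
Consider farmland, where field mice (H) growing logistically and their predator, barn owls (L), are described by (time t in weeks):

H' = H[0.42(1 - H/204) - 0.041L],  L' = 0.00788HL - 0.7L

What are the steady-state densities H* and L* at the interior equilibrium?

From dL/dt = 0 with L > 0: 0.00788H* = 0.7, so H* = 88.8.
Substitute into dH/dt = 0: 0.42(1 - 88.8/204) = 0.041L*.
The bracket is 0.565, giving L* = 0.237/0.041 = 5.78.

H* ≈ 88.8, L* ≈ 5.78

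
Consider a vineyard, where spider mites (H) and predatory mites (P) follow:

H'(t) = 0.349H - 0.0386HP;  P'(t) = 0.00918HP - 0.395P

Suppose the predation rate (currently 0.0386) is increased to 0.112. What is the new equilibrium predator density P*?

P* ≈ 3.12

At the interior fixed point, setting dH/dt = 0 with H > 0 fixes P* = (prey growth rate)/(HP coefficient) — independent of the other coefficients.
With the change, P* = 0.349/0.112 = 3.12; it falls from 9.04.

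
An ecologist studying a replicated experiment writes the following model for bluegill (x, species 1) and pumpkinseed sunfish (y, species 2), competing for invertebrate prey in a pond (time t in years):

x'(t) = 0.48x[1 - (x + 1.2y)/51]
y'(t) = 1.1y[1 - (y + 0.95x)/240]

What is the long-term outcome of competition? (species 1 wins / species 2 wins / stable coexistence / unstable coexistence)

Compare the nullcline intercepts: K1/α12 = 51/1.2 = 42.5 < K2 = 240; K2/α21 = 240/0.95 = 253 > K1 = 51.
Since the inequalities point opposite ways, species 2 can invade but species 1 cannot.

species 2 excludes species 1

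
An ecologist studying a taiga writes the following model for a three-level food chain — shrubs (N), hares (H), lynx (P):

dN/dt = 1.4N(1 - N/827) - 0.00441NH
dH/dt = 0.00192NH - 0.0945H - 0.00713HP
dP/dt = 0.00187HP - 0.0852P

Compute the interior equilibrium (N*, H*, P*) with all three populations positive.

From dP/dt = 0: 0.00187H* = 0.0852, so H* = 45.6.
From dN/dt = 0: 1.4(1 - N*/827) = 0.00441·45.6, giving N* = 827·(1 - 0.144) = 708.
From dH/dt = 0: 0.00192·708 - 0.0945 = 0.00713P*, so P* = 1.27/0.00713 = 177.

N* ≈ 708, H* ≈ 45.6, P* ≈ 177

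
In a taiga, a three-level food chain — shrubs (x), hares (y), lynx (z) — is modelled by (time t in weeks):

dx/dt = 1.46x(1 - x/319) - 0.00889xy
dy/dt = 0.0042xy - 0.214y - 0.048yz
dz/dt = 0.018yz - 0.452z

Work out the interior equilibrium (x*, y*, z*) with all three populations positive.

x* ≈ 270, y* ≈ 25.1, z* ≈ 19.2

From dz/dt = 0: 0.018y* = 0.452, so y* = 25.1.
From dx/dt = 0: 1.46(1 - x*/319) = 0.00889·25.1, giving x* = 319·(1 - 0.153) = 270.
From dy/dt = 0: 0.0042·270 - 0.214 = 0.048z*, so z* = 0.921/0.048 = 19.2.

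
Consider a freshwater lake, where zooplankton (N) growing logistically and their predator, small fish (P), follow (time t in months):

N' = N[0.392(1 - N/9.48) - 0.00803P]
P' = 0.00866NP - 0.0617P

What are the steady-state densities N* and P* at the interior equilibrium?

N* ≈ 7.12, P* ≈ 12.1

From dP/dt = 0 with P > 0: 0.00866N* = 0.0617, so N* = 7.12.
Substitute into dN/dt = 0: 0.392(1 - 7.12/9.48) = 0.00803P*.
The bracket is 0.248, giving P* = 0.0974/0.00803 = 12.1.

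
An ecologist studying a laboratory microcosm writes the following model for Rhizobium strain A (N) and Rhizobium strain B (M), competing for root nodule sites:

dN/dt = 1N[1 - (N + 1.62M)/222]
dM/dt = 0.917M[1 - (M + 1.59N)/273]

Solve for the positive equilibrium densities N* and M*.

N* ≈ 140, M* ≈ 50.8

Setting both brackets to zero gives the nullclines N + 1.62M = 222 and 1.59N + M = 273.
Substituting M = 273 - 1.59N into the first: N(1 - 1.62·1.59) = 222 - 1.62·273.
So N* = -220/-1.58 = 140, and then M* = 273 - 1.59·140 = 50.8.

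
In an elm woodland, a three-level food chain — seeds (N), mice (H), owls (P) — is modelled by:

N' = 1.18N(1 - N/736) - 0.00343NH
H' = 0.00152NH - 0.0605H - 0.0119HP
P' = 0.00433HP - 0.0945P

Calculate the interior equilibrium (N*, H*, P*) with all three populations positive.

From dP/dt = 0: 0.00433H* = 0.0945, so H* = 21.8.
From dN/dt = 0: 1.18(1 - N*/736) = 0.00343·21.8, giving N* = 736·(1 - 0.0634) = 689.
From dH/dt = 0: 0.00152·689 - 0.0605 = 0.0119P*, so P* = 0.987/0.0119 = 83.

N* ≈ 689, H* ≈ 21.8, P* ≈ 83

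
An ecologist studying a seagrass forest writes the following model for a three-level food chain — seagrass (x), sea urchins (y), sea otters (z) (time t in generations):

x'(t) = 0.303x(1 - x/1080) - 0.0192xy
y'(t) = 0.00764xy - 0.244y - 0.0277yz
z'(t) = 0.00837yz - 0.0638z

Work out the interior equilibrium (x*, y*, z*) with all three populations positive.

x* ≈ 558, y* ≈ 7.62, z* ≈ 145

From dz/dt = 0: 0.00837y* = 0.0638, so y* = 7.62.
From dx/dt = 0: 0.303(1 - x*/1080) = 0.0192·7.62, giving x* = 1080·(1 - 0.483) = 558.
From dy/dt = 0: 0.00764·558 - 0.244 = 0.0277z*, so z* = 4.02/0.0277 = 145.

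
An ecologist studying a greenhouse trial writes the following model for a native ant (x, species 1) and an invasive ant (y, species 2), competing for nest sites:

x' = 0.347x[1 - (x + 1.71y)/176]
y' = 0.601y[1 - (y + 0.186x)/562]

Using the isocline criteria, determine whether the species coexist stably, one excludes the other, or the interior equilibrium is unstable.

Compare the nullcline intercepts: K1/α12 = 176/1.71 = 103 < K2 = 562; K2/α21 = 562/0.186 = 3020 > K1 = 176.
Since the inequalities point opposite ways, species 2 can invade but species 1 cannot.

species 2 excludes species 1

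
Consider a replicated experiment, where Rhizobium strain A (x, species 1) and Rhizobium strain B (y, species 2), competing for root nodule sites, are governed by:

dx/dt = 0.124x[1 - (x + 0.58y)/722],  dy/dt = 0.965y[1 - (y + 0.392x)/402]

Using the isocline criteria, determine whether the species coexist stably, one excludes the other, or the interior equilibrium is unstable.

Compare the nullcline intercepts: K1/α12 = 722/0.58 = 1240 > K2 = 402; K2/α21 = 402/0.392 = 1030 > K1 = 722.
Since both inequalities hold, each species can invade when rare, so the interior equilibrium is stable.

stable coexistence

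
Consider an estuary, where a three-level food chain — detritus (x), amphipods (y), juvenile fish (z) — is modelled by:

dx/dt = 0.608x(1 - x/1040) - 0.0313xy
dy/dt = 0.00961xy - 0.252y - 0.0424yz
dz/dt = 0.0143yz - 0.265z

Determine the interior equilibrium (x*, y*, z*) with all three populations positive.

x* ≈ 47.8, y* ≈ 18.5, z* ≈ 4.9

From dz/dt = 0: 0.0143y* = 0.265, so y* = 18.5.
From dx/dt = 0: 0.608(1 - x*/1040) = 0.0313·18.5, giving x* = 1040·(1 - 0.954) = 47.8.
From dy/dt = 0: 0.00961·47.8 - 0.252 = 0.0424z*, so z* = 0.208/0.0424 = 4.9.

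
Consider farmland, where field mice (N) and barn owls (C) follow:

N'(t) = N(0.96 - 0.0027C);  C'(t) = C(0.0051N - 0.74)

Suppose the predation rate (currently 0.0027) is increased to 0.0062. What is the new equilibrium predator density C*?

At the interior fixed point, setting dN/dt = 0 with N > 0 fixes C* = (prey growth rate)/(NC coefficient) — independent of the other coefficients.
With the change, C* = 0.96/0.0062 = 155; it falls from 356.

C* ≈ 155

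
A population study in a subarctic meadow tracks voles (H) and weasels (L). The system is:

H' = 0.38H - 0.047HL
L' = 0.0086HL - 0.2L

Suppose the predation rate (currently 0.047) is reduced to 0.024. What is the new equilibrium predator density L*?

At the interior fixed point, setting dH/dt = 0 with H > 0 fixes L* = (prey growth rate)/(HL coefficient) — independent of the other coefficients.
With the change, L* = 0.38/0.024 = 15.8; it rises from 8.09.

L* ≈ 15.8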